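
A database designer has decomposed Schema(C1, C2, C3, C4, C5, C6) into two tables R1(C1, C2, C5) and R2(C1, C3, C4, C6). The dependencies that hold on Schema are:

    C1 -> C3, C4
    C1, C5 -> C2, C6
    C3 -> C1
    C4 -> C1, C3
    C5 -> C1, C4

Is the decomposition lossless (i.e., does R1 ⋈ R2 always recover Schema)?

Common attributes: R1 ∩ R2 = {C1}.
Closure of {C1}: C1 → C3, C4 applies, adding C3, C4. So (C1)⁺ = {C1, C3, C4}.
The closure contains neither all of R1 = {C1, C2, C5} nor all of R2 = {C1, C3, C4, C6}, so the common attributes are not a superkey of either fragment. The join is lossy.

No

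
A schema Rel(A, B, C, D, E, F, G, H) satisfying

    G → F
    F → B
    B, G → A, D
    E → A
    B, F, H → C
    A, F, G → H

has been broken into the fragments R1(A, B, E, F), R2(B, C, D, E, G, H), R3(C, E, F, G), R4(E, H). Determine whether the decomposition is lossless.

Chase test. Columns are A, B, C, D, E, F, G, H; row i has aⱼ where attribute j ∈ Ri, else bᵢⱼ.
Initial tableau (one row per fragment):
  row 1: a1 a2 b13 b14 a5 a6 b17 b18
  row 2: b21 a2 a3 a4 a5 b26 a7 a8
  row 3: b31 b32 a3 b34 a5 a6 a7 b38
  row 4: b41 b42 b43 b44 a5 b46 b47 a8
Rows 2 and 3 agree on G; apply G→F and equate their F entries.
Rows 1 and 3 agree on F; apply F→B and equate their B entries.
Rows 2 and 3 agree on B, G; apply B, G→A, D and equate their A, D entries.
Rows 1 and 2 agree on E; apply E→A and equate their A entries.
Rows 1 and 4 agree on E; apply E→A and equate their A entries.
Rows 2 and 3 agree on A, F, G; apply A, F, G→H and equate their H entries.
Row 2 is now all distinguished symbols — the join is lossless.

Yes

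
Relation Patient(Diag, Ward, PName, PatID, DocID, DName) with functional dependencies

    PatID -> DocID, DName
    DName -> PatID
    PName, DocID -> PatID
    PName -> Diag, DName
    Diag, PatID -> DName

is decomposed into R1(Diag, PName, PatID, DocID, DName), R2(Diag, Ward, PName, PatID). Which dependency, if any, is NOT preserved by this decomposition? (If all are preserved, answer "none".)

none

PatID → DocID, DName lies within R1.
DName → PatID lies within R1.
PName, DocID → PatID lies within R1.
PName → Diag, DName lies within R1.
Diag, PatID → DName lies within R1.
Every dependency is enforceable on the fragments, so the decomposition is dependency-preserving.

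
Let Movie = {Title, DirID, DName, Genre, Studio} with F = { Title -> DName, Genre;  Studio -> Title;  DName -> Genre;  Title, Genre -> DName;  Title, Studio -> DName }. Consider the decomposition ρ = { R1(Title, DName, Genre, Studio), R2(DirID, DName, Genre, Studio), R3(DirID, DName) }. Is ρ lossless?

Chase test. Columns are Title, DirID, DName, Genre, Studio; row i has aⱼ where attribute j ∈ Ri, else bᵢⱼ.
Initial tableau (one row per fragment):
  row 1: a1 b12 a3 a4 a5
  row 2: b21 a2 a3 a4 a5
  row 3: b31 a2 a3 b34 b35
Rows 1 and 2 agree on Studio; apply Studio→Title and equate their Title entries.
Rows 1 and 3 agree on DName; apply DName→Genre and equate their Genre entries.
Row 2 is now all distinguished symbols — the join is lossless.

Yes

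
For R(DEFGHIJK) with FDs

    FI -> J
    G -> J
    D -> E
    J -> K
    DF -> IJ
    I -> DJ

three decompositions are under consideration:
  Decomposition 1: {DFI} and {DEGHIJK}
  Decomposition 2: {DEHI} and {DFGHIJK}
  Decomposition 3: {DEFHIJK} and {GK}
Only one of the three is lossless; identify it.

Decomposition 2

Decomposition 1: common = {DI}, closure = {DEIJK} → lossy.
Decomposition 2: common = {DHI}, closure = {DEHIJK} → lossless.
Decomposition 3: common = {K}, closure = {K} → lossy.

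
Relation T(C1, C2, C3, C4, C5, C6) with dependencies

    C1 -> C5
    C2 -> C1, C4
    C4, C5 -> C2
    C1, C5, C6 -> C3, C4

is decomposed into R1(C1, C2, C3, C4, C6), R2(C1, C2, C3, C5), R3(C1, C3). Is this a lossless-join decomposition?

Chase test. Columns are C1, C2, C3, C4, C5, C6; row i has aⱼ where attribute j ∈ Ri, else bᵢⱼ.
Initial tableau (one row per fragment):
  row 1: a1 a2 a3 a4 b15 a6
  row 2: a1 a2 a3 b24 a5 b26
  row 3: a1 b32 a3 b34 b35 b36
Rows 1 and 2 agree on C1; apply C1→C5 and equate their C5 entries.
Rows 1 and 3 agree on C1; apply C1→C5 and equate their C5 entries.
Rows 1 and 2 agree on C2; apply C2→C1, C4 and equate their C1, C4 entries.
Row 1 is now all distinguished symbols — the join is lossless.

Yes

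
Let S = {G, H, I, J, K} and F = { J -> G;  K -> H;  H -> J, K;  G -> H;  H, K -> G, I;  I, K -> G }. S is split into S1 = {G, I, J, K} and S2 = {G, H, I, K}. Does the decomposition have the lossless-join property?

Yes

Common attributes: S1 ∩ S2 = {G, I, K}.
Closure of {G, I, K}: K → H applies, adding H; H → J, K applies, adding J. So (G, I, K)⁺ = {G, H, I, J, K}.
This closure contains every attribute of S1, so S1 ∩ S2 → S1. The join is lossless.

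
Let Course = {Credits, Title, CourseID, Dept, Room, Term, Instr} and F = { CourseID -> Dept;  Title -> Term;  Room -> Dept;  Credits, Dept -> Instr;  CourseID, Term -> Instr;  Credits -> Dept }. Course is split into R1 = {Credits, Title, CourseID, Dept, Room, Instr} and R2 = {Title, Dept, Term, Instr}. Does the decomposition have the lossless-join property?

Yes

Common attributes: R1 ∩ R2 = {Title, Dept, Instr}.
Closure of {Title, Dept, Instr}: Title → Term applies, adding Term. So (Title, Dept, Instr)⁺ = {Title, Dept, Term, Instr}.
This closure contains every attribute of R2, so R1 ∩ R2 → R2. The join is lossless.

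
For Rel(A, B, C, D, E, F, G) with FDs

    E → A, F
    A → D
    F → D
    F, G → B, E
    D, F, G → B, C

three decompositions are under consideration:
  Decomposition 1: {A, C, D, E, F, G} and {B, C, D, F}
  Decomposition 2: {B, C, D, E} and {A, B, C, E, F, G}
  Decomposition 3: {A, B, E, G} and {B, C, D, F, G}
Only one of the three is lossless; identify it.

Decomposition 2

Decomposition 1: common = {C, D, F}, closure = {C, D, F} → lossy.
Decomposition 2: common = {B, C, E}, closure = {A, B, C, D, E, F} → lossless.
Decomposition 3: common = {B, G}, closure = {B, G} → lossy.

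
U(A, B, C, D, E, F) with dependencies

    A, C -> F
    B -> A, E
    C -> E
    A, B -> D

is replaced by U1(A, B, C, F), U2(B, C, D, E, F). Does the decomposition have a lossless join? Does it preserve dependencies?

lossless and dependency-preserving

Lossless test: (B, C, F)⁺ = {A, B, C, D, E, F}, which contains all of one fragment — lossless.
Dependency preservation: B → A, E; A, B → D are not contained in any single fragment, but the restricted closure of each left-hand side across the fragments still reaches the right-hand side; the remaining FDs each lie inside some fragment. All dependencies are preserved.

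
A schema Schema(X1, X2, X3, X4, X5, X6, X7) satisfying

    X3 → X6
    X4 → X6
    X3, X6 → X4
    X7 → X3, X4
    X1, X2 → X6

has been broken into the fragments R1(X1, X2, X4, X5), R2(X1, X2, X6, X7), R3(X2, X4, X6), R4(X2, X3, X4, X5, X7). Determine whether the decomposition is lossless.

No

Chase test. Columns are X1, X2, X3, X4, X5, X6, X7; row i has aⱼ where attribute j ∈ Ri, else bᵢⱼ.
Initial tableau (one row per fragment):
  row 1: a1 a2 b13 a4 a5 b16 b17
  row 2: a1 a2 b23 b24 b25 a6 a7
  row 3: b31 a2 b33 a4 b35 a6 b37
  row 4: b41 a2 a3 a4 a5 b46 a7
Rows 1 and 3 agree on X4; apply X4→X6 and equate their X6 entries.
Rows 1 and 4 agree on X4; apply X4→X6 and equate their X6 entries.
Rows 2 and 4 agree on X7; apply X7→X3, X4 and equate their X3, X4 entries.
No row becomes fully distinguished — the join is lossy.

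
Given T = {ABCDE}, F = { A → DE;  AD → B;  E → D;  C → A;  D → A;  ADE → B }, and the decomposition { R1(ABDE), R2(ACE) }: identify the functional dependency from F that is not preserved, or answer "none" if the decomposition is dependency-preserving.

none

A → DE lies within R1.
AD → B lies within R1.
E → D lies within R1.
C → A lies within R2.
D → A lies within R1.
ADE → B lies within R1.
Every dependency is enforceable on the fragments, so the decomposition is dependency-preserving.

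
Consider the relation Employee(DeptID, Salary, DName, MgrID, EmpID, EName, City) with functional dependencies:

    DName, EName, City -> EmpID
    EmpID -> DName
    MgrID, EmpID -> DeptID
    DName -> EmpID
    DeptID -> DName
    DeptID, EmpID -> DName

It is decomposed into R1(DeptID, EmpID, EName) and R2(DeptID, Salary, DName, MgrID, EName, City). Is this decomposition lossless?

Common attributes: R1 ∩ R2 = {DeptID, EName}.
Closure of {DeptID, EName}: DeptID → DName applies, adding DName; DName → EmpID applies, adding EmpID. So (DeptID, EName)⁺ = {DeptID, DName, EmpID, EName}.
This closure contains every attribute of R1, so R1 ∩ R2 → R1. The join is lossless.

Yes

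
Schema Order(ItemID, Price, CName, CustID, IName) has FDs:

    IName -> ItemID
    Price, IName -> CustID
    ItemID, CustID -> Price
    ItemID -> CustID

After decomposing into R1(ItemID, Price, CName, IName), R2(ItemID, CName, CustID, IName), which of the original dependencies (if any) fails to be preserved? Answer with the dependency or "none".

IName → ItemID lies within R1.
Price, IName → CustID: restricted closure across fragments reaches CustID.
ItemID, CustID → Price: restricted closure across fragments reaches Price.
ItemID → CustID lies within R2.
Every dependency is enforceable on the fragments, so the decomposition is dependency-preserving.

none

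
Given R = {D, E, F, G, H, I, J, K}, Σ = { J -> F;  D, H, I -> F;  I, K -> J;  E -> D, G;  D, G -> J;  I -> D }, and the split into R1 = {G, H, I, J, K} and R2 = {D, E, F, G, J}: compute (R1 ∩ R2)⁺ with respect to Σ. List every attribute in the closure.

R1 ∩ R2 = {G, J}.
J → F applies, adding F
Closure: {F, G, J}.

F, G, J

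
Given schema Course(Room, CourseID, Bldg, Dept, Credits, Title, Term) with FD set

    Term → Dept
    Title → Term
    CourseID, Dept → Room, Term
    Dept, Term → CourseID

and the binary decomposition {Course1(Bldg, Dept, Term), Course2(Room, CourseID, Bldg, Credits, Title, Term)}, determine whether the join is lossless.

Yes

Common attributes: Course1 ∩ Course2 = {Bldg, Term}.
Closure of {Bldg, Term}: Term → Dept applies, adding Dept; Dept, Term → CourseID applies, adding CourseID; CourseID, Dept → Room, Term applies, adding Room. So (Bldg, Term)⁺ = {Room, CourseID, Bldg, Dept, Term}.
This closure contains every attribute of Course1, so Course1 ∩ Course2 → Course1. The join is lossless.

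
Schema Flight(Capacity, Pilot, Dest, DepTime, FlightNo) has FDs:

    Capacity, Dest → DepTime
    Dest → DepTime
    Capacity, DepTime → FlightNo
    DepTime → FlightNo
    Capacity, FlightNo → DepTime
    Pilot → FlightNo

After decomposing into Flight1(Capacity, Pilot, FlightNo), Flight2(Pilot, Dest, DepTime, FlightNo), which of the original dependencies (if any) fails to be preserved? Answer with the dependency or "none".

Check Capacity, FlightNo → DepTime: no single fragment contains all of {Capacity, DepTime, FlightNo}, and the restricted closure of {Capacity, FlightNo} across the fragments never reaches {DepTime}.
Capacity, Dest → DepTime is preserved.
Dest → DepTime is preserved.
Capacity, DepTime → FlightNo is preserved.
DepTime → FlightNo is preserved.
Pilot → FlightNo is preserved.

Capacity, FlightNo → DepTime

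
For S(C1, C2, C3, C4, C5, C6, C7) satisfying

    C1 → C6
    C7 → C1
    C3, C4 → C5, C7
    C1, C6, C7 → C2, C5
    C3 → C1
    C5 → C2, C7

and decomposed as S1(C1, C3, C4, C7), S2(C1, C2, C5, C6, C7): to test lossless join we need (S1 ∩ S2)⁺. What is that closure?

C1, C2, C5, C6, C7

S1 ∩ S2 = {C1, C7}.
C1 → C6 applies, adding C6
C1, C6, C7 → C2, C5 applies, adding C2, C5
Closure: {C1, C2, C5, C6, C7}.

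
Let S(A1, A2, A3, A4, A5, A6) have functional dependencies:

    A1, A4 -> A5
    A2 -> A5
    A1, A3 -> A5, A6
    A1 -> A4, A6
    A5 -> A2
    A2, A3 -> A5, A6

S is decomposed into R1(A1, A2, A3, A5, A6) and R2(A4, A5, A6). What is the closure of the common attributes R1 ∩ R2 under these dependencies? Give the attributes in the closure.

R1 ∩ R2 = {A5, A6}.
A5 → A2 applies, adding A2
Closure: {A2, A5, A6}.

A2, A5, A6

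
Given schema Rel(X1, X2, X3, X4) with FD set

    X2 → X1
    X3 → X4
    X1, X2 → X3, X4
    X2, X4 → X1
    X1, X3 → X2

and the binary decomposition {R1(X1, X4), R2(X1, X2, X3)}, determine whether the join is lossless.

No

Common attributes: R1 ∩ R2 = {X1}.
No dependency enlarges {X1}, so (X1)⁺ = {X1}.
The closure contains neither all of R1 = {X1, X4} nor all of R2 = {X1, X2, X3}, so the common attributes are not a superkey of either fragment. The join is lossy.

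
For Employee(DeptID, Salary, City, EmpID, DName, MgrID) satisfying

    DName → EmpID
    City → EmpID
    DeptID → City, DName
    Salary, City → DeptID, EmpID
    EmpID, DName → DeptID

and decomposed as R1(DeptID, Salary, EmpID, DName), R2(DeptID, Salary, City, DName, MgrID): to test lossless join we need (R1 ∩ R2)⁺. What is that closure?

R1 ∩ R2 = {DeptID, Salary, DName}.
DName → EmpID applies, adding EmpID
DeptID → City, DName applies, adding City
Closure: {DeptID, Salary, City, EmpID, DName}.

DeptID, Salary, City, EmpID, DName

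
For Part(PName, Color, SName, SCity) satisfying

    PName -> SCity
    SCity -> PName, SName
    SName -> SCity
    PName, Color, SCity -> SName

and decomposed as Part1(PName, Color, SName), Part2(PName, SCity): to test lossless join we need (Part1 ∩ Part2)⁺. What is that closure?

PName, SName, SCity

Part1 ∩ Part2 = {PName}.
PName → SCity applies, adding SCity
SCity → PName, SName applies, adding SName
Closure: {PName, SName, SCity}.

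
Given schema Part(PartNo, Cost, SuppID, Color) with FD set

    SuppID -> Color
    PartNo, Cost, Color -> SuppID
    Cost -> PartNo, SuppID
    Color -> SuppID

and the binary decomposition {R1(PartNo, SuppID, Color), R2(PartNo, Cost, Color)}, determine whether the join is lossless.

Yes

Common attributes: R1 ∩ R2 = {PartNo, Color}.
Closure of {PartNo, Color}: Color → SuppID applies, adding SuppID. So (PartNo, Color)⁺ = {PartNo, SuppID, Color}.
This closure contains every attribute of R1, so R1 ∩ R2 → R1. The join is lossless.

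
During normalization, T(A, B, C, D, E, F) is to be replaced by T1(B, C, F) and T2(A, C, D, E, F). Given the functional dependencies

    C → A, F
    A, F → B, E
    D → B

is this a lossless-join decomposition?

Common attributes: T1 ∩ T2 = {C, F}.
Closure of {C, F}: C → A, F applies, adding A; A, F → B, E applies, adding B, E. So (C, F)⁺ = {A, B, C, E, F}.
This closure contains every attribute of T1, so T1 ∩ T2 → T1. The join is lossless.

Yes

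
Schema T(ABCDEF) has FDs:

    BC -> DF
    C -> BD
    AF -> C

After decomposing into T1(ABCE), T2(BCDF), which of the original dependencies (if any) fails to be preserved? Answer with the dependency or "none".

Check AF → C: no single fragment contains all of {ACF}, and the restricted closure of {AF} across the fragments never reaches {C}.
BC → DF is preserved.
C → BD is preserved.

AF -> C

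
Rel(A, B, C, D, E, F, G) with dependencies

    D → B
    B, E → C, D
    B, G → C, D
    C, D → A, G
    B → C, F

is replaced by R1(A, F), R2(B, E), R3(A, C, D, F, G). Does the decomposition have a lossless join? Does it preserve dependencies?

lossy and not dependency-preserving

Lossless test (chase): applying each FD to every pair of rows produces no changes in the tableau, so no row becomes fully distinguished — the join is lossy.
Dependency preservation: the restricted closure of {D} across the fragments never reaches {B}, so D → B cannot be enforced without a join — not preserved.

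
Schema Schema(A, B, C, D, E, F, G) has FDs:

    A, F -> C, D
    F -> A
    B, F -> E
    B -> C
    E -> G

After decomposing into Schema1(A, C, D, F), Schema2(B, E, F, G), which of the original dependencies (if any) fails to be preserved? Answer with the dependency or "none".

Check B → C: no single fragment contains all of {B, C}, and the restricted closure of {B} across the fragments never reaches {C}.
A, F → C, D is preserved.
F → A is preserved.
B, F → E is preserved.
E → G is preserved.

B -> C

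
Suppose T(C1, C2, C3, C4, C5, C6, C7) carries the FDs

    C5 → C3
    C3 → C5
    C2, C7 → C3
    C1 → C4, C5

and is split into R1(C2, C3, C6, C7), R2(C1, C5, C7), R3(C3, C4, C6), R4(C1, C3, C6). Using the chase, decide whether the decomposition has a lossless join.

No

Chase test. Columns are C1, C2, C3, C4, C5, C6, C7; row i has aⱼ where attribute j ∈ Ri, else bᵢⱼ.
Initial tableau (one row per fragment):
  row 1: b11 a2 a3 b14 b15 a6 a7
  row 2: a1 b22 b23 b24 a5 b26 a7
  row 3: b31 b32 a3 a4 b35 a6 b37
  row 4: a1 b42 a3 b44 b45 a6 b47
Rows 1 and 3 agree on C3; apply C3→C5 and equate their C5 entries.
Rows 1 and 4 agree on C3; apply C3→C5 and equate their C5 entries.
Rows 2 and 4 agree on C1; apply C1→C4, C5 and equate their C4, C5 entries.
Rows 1 and 2 agree on C5; apply C5→C3 and equate their C3 entries.
No row becomes fully distinguished — the join is lossy.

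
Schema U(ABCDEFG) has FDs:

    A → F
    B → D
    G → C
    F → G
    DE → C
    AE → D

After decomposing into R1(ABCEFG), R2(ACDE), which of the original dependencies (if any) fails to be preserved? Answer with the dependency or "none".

B → D

Check B → D: no single fragment contains all of {BD}, and the restricted closure of {B} across the fragments never reaches {D}.
A → F is preserved.
G → C is preserved.
F → G is preserved.
DE → C is preserved.
AE → D is preserved.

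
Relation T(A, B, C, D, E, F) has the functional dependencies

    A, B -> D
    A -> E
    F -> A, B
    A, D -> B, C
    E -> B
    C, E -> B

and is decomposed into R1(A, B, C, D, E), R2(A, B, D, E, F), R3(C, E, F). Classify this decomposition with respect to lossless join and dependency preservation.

Lossless test (chase): Rows 2 and 3 agree on F; apply F→A, B and equate their A, B entries. Rows 1 and 2 agree on A, D; apply A, D→B, C and equate their B, C entries. Rows 1 and 3 agree on A, B; apply A, B→D and equate their D entries. Row 2 is now all distinguished symbols — the join is lossless.
Dependency preservation: every FD's attributes lie within a single fragment, so each can be enforced locally — preserved.

lossless and dependency-preserving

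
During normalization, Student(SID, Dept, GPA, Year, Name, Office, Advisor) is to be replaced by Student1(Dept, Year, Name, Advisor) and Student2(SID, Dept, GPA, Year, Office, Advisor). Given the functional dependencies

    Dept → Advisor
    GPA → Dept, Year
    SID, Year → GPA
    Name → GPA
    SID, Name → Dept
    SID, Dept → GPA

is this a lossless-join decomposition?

No

Common attributes: Student1 ∩ Student2 = {Dept, Year, Advisor}.
No dependency enlarges {Dept, Year, Advisor}, so (Dept, Year, Advisor)⁺ = {Dept, Year, Advisor}.
The closure contains neither all of Student1 = {Dept, Year, Name, Advisor} nor all of Student2 = {SID, Dept, GPA, Year, Office, Advisor}, so the common attributes are not a superkey of either fragment. The join is lossy.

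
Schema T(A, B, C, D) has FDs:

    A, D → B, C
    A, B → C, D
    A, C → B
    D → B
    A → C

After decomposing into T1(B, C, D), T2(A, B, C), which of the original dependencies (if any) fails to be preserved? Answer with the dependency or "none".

A, B → C, D

Check A, B → C, D: no single fragment contains all of {A, B, C, D}, and the restricted closure of {A, B} across the fragments never reaches {C, D}.
A, D → B, C is preserved.
A, C → B is preserved.
D → B is preserved.
A → C is preserved.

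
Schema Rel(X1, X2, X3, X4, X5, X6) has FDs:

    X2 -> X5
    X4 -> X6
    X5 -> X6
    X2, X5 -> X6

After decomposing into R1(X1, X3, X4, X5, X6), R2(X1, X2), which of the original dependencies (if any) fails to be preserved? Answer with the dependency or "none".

Check X2 → X5: no single fragment contains all of {X2, X5}, and the restricted closure of {X2} across the fragments never reaches {X5}.
X4 → X6 is preserved.
X5 → X6 is preserved.
X2, X5 → X6 is preserved.

X2 -> X5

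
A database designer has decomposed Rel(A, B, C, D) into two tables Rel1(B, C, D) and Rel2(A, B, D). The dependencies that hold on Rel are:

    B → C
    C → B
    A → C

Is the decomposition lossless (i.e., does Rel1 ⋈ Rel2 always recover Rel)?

Yes

Common attributes: Rel1 ∩ Rel2 = {B, D}.
Closure of {B, D}: B → C applies, adding C. So (B, D)⁺ = {B, C, D}.
This closure contains every attribute of Rel1, so Rel1 ∩ Rel2 → Rel1. The join is lossless.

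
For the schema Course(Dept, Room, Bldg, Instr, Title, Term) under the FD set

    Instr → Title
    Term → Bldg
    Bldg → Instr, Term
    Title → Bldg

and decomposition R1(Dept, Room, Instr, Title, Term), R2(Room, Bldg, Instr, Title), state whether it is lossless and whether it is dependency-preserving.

Lossless test: (Room, Instr, Title)⁺ = {Room, Bldg, Instr, Title, Term}, which contains all of one fragment — lossless.
Dependency preservation: Term → Bldg; Bldg → Instr, Term are not contained in any single fragment, but the restricted closure of each left-hand side across the fragments still reaches the right-hand side; the remaining FDs each lie inside some fragment. All dependencies are preserved.

lossless and dependency-preserving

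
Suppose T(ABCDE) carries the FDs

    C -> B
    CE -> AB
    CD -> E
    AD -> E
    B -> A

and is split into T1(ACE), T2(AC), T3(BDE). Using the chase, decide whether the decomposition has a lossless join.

No

Chase test. Columns are ABCDE; row i has aⱼ where attribute j ∈ Ti, else bᵢⱼ.
Initial tableau (one row per fragment):
  row 1: a1 b12 a3 b14 a5
  row 2: a1 b22 a3 b24 b25
  row 3: b31 a2 b33 a4 a5
Rows 1 and 2 agree on C; apply C→B and equate their B entries.
No row becomes fully distinguished — the join is lossy.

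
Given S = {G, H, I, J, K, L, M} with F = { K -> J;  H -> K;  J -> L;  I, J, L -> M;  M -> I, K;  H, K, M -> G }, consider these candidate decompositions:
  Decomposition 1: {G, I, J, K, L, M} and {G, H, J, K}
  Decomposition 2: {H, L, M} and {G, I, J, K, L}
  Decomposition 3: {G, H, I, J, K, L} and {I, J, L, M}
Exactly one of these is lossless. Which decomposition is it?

Decomposition 3

Decomposition 1: common = {G, J, K}, closure = {G, J, K, L} → lossy.
Decomposition 2: common = {L}, closure = {L} → lossy.
Decomposition 3: common = {I, J, L}, closure = {I, J, K, L, M} → lossless.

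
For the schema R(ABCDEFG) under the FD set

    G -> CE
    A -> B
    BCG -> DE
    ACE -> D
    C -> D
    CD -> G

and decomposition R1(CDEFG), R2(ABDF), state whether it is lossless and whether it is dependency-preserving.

Lossless test: (DF)⁺ = {DF}, which is a superkey of neither fragment — lossy.
Dependency preservation: BCG → DE; ACE → D are not contained in any single fragment, but the restricted closure of each left-hand side across the fragments still reaches the right-hand side; the remaining FDs each lie inside some fragment. All dependencies are preserved.

lossy but dependency-preserving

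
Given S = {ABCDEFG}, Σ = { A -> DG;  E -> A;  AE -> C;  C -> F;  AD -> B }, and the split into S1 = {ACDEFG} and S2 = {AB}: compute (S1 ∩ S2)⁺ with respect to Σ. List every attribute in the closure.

S1 ∩ S2 = {A}.
A → DG applies, adding DG
AD → B applies, adding B
Closure: {ABDG}.

ABDG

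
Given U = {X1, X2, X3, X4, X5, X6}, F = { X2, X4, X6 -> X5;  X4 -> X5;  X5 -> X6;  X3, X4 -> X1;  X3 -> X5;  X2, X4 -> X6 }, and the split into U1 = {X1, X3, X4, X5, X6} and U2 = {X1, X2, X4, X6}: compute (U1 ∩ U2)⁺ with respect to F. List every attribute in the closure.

X1, X4, X5, X6

U1 ∩ U2 = {X1, X4, X6}.
X4 → X5 applies, adding X5
Closure: {X1, X4, X5, X6}.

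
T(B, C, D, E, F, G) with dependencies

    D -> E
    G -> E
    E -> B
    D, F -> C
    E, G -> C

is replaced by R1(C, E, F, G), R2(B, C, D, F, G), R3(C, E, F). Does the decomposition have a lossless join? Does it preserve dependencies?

lossless but not dependency-preserving

Lossless test (chase): Rows 1 and 2 agree on G; apply G→E and equate their E entries. Rows 1 and 2 agree on E; apply E→B and equate their B entries. Rows 1 and 3 agree on E; apply E→B and equate their B entries. Row 2 is now all distinguished symbols — the join is lossless.
Dependency preservation: the restricted closure of {D} across the fragments never reaches {E}, so D → E cannot be enforced without a join — not preserved.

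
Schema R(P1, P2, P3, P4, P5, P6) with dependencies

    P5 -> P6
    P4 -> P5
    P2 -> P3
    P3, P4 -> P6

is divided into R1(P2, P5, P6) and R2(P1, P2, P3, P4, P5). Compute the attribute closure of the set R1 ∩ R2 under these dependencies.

R1 ∩ R2 = {P2, P5}.
P5 → P6 applies, adding P6
P2 → P3 applies, adding P3
Closure: {P2, P3, P5, P6}.

P2, P3, P5, P6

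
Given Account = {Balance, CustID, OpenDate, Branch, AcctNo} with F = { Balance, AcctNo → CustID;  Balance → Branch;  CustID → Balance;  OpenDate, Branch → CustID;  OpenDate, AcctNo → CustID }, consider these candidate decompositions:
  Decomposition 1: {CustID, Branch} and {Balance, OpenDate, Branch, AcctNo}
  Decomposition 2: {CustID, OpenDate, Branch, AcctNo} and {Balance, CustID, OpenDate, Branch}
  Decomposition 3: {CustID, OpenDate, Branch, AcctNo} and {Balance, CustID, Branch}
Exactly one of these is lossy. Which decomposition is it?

Decomposition 1: common = {Branch}, closure = {Branch} → lossy.
Decomposition 2: common = {CustID, OpenDate, Branch}, closure = {Balance, CustID, OpenDate, Branch} → lossless.
Decomposition 3: common = {CustID, Branch}, closure = {Balance, CustID, Branch} → lossless.

Decomposition 1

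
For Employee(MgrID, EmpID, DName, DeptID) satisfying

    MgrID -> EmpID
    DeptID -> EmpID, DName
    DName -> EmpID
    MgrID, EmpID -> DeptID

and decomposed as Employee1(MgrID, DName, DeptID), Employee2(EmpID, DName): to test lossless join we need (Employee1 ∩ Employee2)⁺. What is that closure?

EmpID, DName

Employee1 ∩ Employee2 = {DName}.
DName → EmpID applies, adding EmpID
Closure: {EmpID, DName}.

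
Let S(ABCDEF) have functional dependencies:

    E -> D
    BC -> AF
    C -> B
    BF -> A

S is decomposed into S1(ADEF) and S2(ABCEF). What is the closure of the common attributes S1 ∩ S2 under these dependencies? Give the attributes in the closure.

S1 ∩ S2 = {AEF}.
E → D applies, adding D
Closure: {ADEF}.

ADEF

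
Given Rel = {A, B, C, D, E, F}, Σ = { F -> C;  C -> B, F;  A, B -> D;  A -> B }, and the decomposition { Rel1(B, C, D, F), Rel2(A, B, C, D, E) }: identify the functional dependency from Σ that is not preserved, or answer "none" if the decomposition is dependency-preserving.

F → C lies within Rel1.
C → B, F lies within Rel1.
A, B → D lies within Rel2.
A → B lies within Rel2.
Every dependency is enforceable on the fragments, so the decomposition is dependency-preserving.

none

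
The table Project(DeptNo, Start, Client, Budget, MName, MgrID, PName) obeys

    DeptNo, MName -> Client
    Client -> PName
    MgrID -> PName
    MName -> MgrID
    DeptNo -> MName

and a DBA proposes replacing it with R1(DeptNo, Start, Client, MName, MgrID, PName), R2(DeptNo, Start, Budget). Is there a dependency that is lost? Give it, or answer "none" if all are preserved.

DeptNo, MName → Client lies within R1.
Client → PName lies within R1.
MgrID → PName lies within R1.
MName → MgrID lies within R1.
DeptNo → MName lies within R1.
Every dependency is enforceable on the fragments, so the decomposition is dependency-preserving.

none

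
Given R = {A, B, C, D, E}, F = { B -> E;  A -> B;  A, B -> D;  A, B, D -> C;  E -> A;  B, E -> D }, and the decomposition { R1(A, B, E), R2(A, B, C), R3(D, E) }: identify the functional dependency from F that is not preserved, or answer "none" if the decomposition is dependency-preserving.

none

B → E lies within R1.
A → B lies within R1.
A, B → D: restricted closure across fragments reaches D.
A, B, D → C: restricted closure across fragments reaches C.
E → A lies within R1.
B, E → D: restricted closure across fragments reaches D.
Every dependency is enforceable on the fragments, so the decomposition is dependency-preserving.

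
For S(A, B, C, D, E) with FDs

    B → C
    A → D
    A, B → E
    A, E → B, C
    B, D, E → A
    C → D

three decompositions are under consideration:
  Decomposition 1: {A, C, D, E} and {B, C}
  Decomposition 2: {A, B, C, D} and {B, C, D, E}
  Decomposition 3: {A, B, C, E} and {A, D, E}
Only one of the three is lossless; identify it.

Decomposition 3

Decomposition 1: common = {C}, closure = {C, D} → lossy.
Decomposition 2: common = {B, C, D}, closure = {B, C, D} → lossy.
Decomposition 3: common = {A, E}, closure = {A, B, C, D, E} → lossless.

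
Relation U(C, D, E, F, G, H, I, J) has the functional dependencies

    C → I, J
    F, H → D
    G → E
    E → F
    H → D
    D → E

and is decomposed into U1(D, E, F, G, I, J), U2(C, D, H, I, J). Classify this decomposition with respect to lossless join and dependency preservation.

Lossless test: (D, I, J)⁺ = {D, E, F, I, J}, which is a superkey of neither fragment — lossy.
Dependency preservation: F, H → D is not contained in any single fragment, but the restricted closure of its left-hand side across the fragments still reaches the right-hand side; the remaining FDs each lie inside some fragment. All dependencies are preserved.

lossy but dependency-preserving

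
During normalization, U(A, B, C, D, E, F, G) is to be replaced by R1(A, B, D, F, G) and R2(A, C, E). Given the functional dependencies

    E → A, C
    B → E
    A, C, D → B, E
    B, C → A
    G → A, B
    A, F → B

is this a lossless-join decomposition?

Common attributes: R1 ∩ R2 = {A}.
No dependency enlarges {A}, so (A)⁺ = {A}.
The closure contains neither all of R1 = {A, B, D, F, G} nor all of R2 = {A, C, E}, so the common attributes are not a superkey of either fragment. The join is lossy.

No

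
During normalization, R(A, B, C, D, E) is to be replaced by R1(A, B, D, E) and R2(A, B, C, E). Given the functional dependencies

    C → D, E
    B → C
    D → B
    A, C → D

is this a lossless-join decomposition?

Common attributes: R1 ∩ R2 = {A, B, E}.
Closure of {A, B, E}: B → C applies, adding C; A, C → D applies, adding D. So (A, B, E)⁺ = {A, B, C, D, E}.
This closure contains every attribute of R1, so R1 ∩ R2 → R1. The join is lossless.

Yes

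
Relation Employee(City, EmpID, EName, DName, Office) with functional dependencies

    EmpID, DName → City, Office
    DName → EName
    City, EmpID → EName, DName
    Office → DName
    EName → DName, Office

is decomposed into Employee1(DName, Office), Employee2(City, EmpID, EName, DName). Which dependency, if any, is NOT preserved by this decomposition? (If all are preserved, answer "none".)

EmpID, DName → City, Office: restricted closure across fragments reaches City, Office.
DName → EName lies within Employee2.
City, EmpID → EName, DName lies within Employee2.
Office → DName lies within Employee1.
EName → DName, Office: restricted closure across fragments reaches DName, Office.
Every dependency is enforceable on the fragments, so the decomposition is dependency-preserving.

none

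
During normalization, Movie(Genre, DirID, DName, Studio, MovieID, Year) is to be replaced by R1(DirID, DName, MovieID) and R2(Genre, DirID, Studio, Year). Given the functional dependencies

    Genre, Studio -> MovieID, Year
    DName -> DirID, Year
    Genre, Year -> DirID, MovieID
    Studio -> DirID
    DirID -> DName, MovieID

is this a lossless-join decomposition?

Yes

Common attributes: R1 ∩ R2 = {DirID}.
Closure of {DirID}: DirID → DName, MovieID applies, adding DName, MovieID; DName → DirID, Year applies, adding Year. So (DirID)⁺ = {DirID, DName, MovieID, Year}.
This closure contains every attribute of R1, so R1 ∩ R2 → R1. The join is lossless.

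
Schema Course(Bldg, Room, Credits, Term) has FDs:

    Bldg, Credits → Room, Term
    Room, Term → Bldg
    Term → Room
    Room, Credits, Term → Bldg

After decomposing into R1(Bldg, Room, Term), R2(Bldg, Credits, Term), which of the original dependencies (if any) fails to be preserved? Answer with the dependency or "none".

Bldg, Credits → Room, Term: restricted closure across fragments reaches Room, Term.
Room, Term → Bldg lies within R1.
Term → Room lies within R1.
Room, Credits, Term → Bldg: restricted closure across fragments reaches Bldg.
Every dependency is enforceable on the fragments, so the decomposition is dependency-preserving.

none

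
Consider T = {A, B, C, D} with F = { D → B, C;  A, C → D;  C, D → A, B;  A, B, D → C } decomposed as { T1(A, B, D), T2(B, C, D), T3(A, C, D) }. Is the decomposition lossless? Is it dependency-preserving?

Lossless test (chase): Rows 1 and 2 agree on D; apply D→B, C and equate their B, C entries. Rows 1 and 3 agree on D; apply D→B, C and equate their B, C entries. Rows 1 and 2 agree on C, D; apply C, D→A, B and equate their A, B entries. Row 1 is now all distinguished symbols — the join is lossless.
Dependency preservation: C, D → A, B; A, B, D → C are not contained in any single fragment, but the restricted closure of each left-hand side across the fragments still reaches the right-hand side; the remaining FDs each lie inside some fragment. All dependencies are preserved.

lossless and dependency-preserving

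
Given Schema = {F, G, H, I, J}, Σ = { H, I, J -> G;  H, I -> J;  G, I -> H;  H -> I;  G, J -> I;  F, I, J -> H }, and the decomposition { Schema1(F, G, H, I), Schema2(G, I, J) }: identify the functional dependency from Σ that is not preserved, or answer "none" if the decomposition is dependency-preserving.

Check F, I, J → H: no single fragment contains all of {F, H, I, J}, and the restricted closure of {F, I, J} across the fragments never reaches {H}.
H, I, J → G is preserved.
H, I → J is preserved.
G, I → H is preserved.
H → I is preserved.
G, J → I is preserved.

F, I, J -> H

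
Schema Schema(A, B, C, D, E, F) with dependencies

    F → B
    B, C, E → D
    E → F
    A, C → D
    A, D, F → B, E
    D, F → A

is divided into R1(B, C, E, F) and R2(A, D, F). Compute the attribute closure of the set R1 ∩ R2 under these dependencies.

B, F

R1 ∩ R2 = {F}.
F → B applies, adding B
Closure: {B, F}.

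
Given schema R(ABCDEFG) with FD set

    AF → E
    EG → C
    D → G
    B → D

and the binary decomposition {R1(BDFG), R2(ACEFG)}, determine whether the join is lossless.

Common attributes: R1 ∩ R2 = {FG}.
No dependency enlarges {FG}, so (FG)⁺ = {FG}.
The closure contains neither all of R1 = {BDFG} nor all of R2 = {ACEFG}, so the common attributes are not a superkey of either fragment. The join is lossy.

No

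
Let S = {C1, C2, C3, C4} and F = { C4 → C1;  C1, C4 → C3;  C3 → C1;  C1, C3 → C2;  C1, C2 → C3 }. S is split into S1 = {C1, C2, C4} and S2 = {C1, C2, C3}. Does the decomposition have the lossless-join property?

Common attributes: S1 ∩ S2 = {C1, C2}.
Closure of {C1, C2}: C1, C2 → C3 applies, adding C3. So (C1, C2)⁺ = {C1, C2, C3}.
This closure contains every attribute of S2, so S1 ∩ S2 → S2. The join is lossless.

Yes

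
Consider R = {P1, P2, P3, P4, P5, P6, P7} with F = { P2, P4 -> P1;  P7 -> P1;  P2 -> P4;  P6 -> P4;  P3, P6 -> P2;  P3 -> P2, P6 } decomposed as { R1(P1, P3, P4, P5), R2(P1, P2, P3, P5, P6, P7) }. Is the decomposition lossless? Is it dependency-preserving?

Lossless test: (P1, P3, P5)⁺ = {P1, P2, P3, P4, P5, P6}, which contains all of one fragment — lossless.
Dependency preservation: the restricted closure of {P2} across the fragments never reaches {P4}, so P2 → P4 cannot be enforced without a join — not preserved.

lossless but not dependency-preserving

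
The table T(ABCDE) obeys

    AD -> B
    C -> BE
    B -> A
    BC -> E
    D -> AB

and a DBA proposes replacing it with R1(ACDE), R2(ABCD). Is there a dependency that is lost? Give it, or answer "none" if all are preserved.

none

AD → B lies within R2.
C → BE: restricted closure across fragments reaches BE.
B → A lies within R2.
BC → E: restricted closure across fragments reaches E.
D → AB lies within R2.
Every dependency is enforceable on the fragments, so the decomposition is dependency-preserving.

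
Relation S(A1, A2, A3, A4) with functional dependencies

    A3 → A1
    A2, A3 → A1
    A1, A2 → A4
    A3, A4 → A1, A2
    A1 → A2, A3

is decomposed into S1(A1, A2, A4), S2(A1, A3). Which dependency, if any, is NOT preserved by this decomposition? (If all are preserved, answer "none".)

A3 → A1 lies within S2.
A2, A3 → A1: restricted closure across fragments reaches A1.
A1, A2 → A4 lies within S1.
A3, A4 → A1, A2: restricted closure across fragments reaches A1, A2.
A1 → A2, A3: restricted closure across fragments reaches A2, A3.
Every dependency is enforceable on the fragments, so the decomposition is dependency-preserving.

none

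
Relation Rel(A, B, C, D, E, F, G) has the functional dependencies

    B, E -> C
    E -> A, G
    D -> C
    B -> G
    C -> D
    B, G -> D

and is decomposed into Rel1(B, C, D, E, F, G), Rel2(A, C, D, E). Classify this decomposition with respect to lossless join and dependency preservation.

lossless and dependency-preserving

Lossless test: (C, D, E)⁺ = {A, C, D, E, G}, which contains all of one fragment — lossless.
Dependency preservation: E → A, G is not contained in any single fragment, but the restricted closure of its left-hand side across the fragments still reaches the right-hand side; the remaining FDs each lie inside some fragment. All dependencies are preserved.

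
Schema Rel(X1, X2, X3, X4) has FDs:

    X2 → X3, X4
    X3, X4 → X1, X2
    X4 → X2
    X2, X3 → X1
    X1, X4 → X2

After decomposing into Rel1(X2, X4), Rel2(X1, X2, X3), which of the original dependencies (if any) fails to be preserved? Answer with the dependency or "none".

X2 → X3, X4: restricted closure across fragments reaches X3, X4.
X3, X4 → X1, X2: restricted closure across fragments reaches X1, X2.
X4 → X2 lies within Rel1.
X2, X3 → X1 lies within Rel2.
X1, X4 → X2: restricted closure across fragments reaches X2.
Every dependency is enforceable on the fragments, so the decomposition is dependency-preserving.

none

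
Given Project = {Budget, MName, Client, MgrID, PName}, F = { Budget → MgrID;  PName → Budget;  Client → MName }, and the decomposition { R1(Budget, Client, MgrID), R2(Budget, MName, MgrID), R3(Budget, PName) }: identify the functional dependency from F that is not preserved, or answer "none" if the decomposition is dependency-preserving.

Check Client → MName: no single fragment contains all of {MName, Client}, and the restricted closure of {Client} across the fragments never reaches {MName}.
Budget → MgrID is preserved.
PName → Budget is preserved.

Client → MName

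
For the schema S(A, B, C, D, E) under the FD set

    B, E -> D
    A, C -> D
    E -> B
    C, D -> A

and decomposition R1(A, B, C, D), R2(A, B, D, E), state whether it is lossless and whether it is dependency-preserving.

Lossless test: (A, B, D)⁺ = {A, B, D}, which is a superkey of neither fragment — lossy.
Dependency preservation: every FD's attributes lie within a single fragment, so each can be enforced locally — preserved.

lossy but dependency-preserving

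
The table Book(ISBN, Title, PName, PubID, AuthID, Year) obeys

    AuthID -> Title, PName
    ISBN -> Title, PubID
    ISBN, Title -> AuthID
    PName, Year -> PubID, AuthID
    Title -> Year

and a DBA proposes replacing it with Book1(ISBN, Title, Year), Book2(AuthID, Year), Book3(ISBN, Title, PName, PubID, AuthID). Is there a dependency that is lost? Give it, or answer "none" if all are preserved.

PName, Year -> PubID, AuthID

Check PName, Year → PubID, AuthID: no single fragment contains all of {PName, PubID, AuthID, Year}, and the restricted closure of {PName, Year} across the fragments never reaches {PubID, AuthID}.
AuthID → Title, PName is preserved.
ISBN → Title, PubID is preserved.
ISBN, Title → AuthID is preserved.
Title → Year is preserved.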